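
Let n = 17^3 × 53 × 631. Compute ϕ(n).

φ(17^3) = 17^2·(17−1) = 289·16 = 4624.
φ(53) = 53 − 1 = 52.
φ(631) = 631 − 1 = 630.
Multiply: 4624 · 52 · 630 = 151482240.

151482240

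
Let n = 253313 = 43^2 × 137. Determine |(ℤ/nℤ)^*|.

245616

φ(43^2) = 43^1·(43−1) = 43·42 = 1806.
φ(137) = 137 − 1 = 136.
Multiply: 1806 · 136 = 245616.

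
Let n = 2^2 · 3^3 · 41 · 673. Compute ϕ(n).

967680

φ(2^2) = 2^1·(2−1) = 2·1 = 2.
φ(3^3) = 3^3 − 3^2 = 27 − 9 = 18.
φ(41) = 41 − 1 = 40.
φ(673) = 673 − 1 = 672.
φ(2980044) = 2 × 18 × 40 × 672 = 967680.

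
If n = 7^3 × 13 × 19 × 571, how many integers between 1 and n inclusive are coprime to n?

36197280

φ(7^3) = 7^2·(7−1) = 49·6 = 294.
φ(13) = 13 − 1 = 12.
φ(19) = 19 − 1 = 18.
φ(571) = 571 − 1 = 570.
φ(48375691) = 294 × 12 × 18 × 570 = 36197280.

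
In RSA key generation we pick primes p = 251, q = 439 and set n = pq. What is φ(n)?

109500

For distinct primes, φ(pq) = (p−1)(q−1) = 250 × 438 = 109500.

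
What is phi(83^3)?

φ(83^3) = 83^2·(83−1) = 6889·82 = 564898.

564898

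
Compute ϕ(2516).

First factor: 2516 = 2**2 * 17 * 37.
φ(2^2) = 2^2 − 2^1 = 4 − 2 = 2.
φ(17) = 17 − 1 = 16.
φ(37) = 37 − 1 = 36.
φ(2516) = 2 × 16 × 36 = 1152.

1152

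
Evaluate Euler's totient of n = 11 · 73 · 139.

99360

φ(11) = 11 − 1 = 10.
φ(73) = 73 − 1 = 72.
φ(139) = 139 − 1 = 138.
Multiply: 10 · 72 · 138 = 99360.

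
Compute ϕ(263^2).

φ(263^2) = 263^2 − 263^1 = 69169 − 263 = 68906.

68906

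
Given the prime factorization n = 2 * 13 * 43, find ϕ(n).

504

φ(2) = 2 − 1 = 1.
φ(13) = 13 − 1 = 12.
φ(43) = 43 − 1 = 42.
Since φ is multiplicative, φ(1118) = 1 · 12 · 42 = 504.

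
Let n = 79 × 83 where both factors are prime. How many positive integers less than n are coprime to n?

6396

For distinct primes, φ(pq) = (p−1)(q−1) = 78 × 82 = 6396.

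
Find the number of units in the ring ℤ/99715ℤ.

First factor: 99715 = 5 · 7**2 · 11 · 37.
φ(5) = 5 − 1 = 4.
φ(7^2) = 7^1·(7−1) = 7·6 = 42.
φ(11) = 11 − 1 = 10.
φ(37) = 37 − 1 = 36.
φ(99715) = 4 × 42 × 10 × 36 = 60480.

60480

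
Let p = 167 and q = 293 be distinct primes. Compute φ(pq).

48472

φ(pq) = (p−1)(q−1) = 166 · 292 = 48472.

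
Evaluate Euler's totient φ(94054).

Prime factorization: 94054 = 2 · 31 · 37 · 41.
φ(94054) = 94054 · (1 − 1/2) · (1 − 1/31) · (1 − 1/37) · (1 − 1/41)
       = 94054 · 43200/94054 = 43200.

43200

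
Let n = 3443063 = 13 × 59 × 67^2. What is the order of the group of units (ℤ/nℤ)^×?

3077712

φ(3443063) = 3443063 · (1 − 1/13) · (1 − 1/59) · (1 − 1/67)
       = 3443063 · 45936/51389 = 3077712.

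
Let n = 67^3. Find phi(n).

φ(67^3) = 67^3 − 67^2 = 300763 − 4489 = 296274.

296274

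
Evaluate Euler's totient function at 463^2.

213906

φ(214369) = 214369 · (1 − 1/463)
       = 214369 · 462/463 = 213906.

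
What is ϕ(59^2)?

φ(59^2) = 59^2 − 59^1 = 3481 − 59 = 3422.

3422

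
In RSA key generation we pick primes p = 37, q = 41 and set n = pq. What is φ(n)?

1440

For distinct primes, φ(pq) = (p−1)(q−1) = 36 × 40 = 1440.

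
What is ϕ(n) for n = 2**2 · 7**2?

φ(196) = 196 · (1 − 1/2) · (1 − 1/7)
       = 196 · 6/14 = 84.

84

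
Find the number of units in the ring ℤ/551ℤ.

Prime factorization: 551 = 19 · 29.
φ(19) = 19 − 1 = 18.
φ(29) = 29 − 1 = 28.
Since φ is multiplicative, φ(551) = 18 · 28 = 504.

504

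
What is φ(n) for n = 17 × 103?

1632

φ(17) = 17 − 1 = 16.
φ(103) = 103 − 1 = 102.
φ(1751) = 16 × 102 = 1632.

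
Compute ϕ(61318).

First factor: 61318 = 2 * 23 * 31 * 43.
φ(2) = 2 − 1 = 1.
φ(23) = 23 − 1 = 22.
φ(31) = 31 − 1 = 30.
φ(43) = 43 − 1 = 42.
Since φ is multiplicative, φ(61318) = 1 · 22 · 30 · 42 = 27720.

27720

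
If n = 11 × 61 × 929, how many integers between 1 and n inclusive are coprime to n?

556800

φ(623359) = 623359 · (1 − 1/11) · (1 − 1/61) · (1 − 1/929)
       = 623359 · 556800/623359 = 556800.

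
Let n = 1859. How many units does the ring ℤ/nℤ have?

1560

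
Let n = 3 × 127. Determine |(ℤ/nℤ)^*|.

φ(381) = 381 · (1 − 1/3) · (1 − 1/127)
       = 381 · 252/381 = 252.

252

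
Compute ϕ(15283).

Factor 15283: 15283 = 17 · 29 · 31.
φ(15283) = 15283 · (1 − 1/17) · (1 − 1/29) · (1 − 1/31)
       = 15283 · 13440/15283 = 13440.

13440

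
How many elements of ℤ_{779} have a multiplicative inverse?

720

First factor: 779 = 19 · 41.
φ(779) = 779 · (1 − 1/19) · (1 − 1/41)
       = 779 · 720/779 = 720.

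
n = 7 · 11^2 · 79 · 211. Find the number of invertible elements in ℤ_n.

10810800

φ(7) = 7 − 1 = 6.
φ(11^2) = 11^2 − 11^1 = 121 − 11 = 110.
φ(79) = 79 − 1 = 78.
φ(211) = 211 − 1 = 210.
Since φ is multiplicative, φ(14118643) = 6 · 110 · 78 · 210 = 10810800.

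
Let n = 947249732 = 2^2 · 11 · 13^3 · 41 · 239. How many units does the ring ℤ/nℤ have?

386131200

φ(2^2) = 2^2 − 2^1 = 4 − 2 = 2.
φ(11) = 11 − 1 = 10.
φ(13^3) = 13^3 − 13^2 = 2197 − 169 = 2028.
φ(41) = 41 − 1 = 40.
φ(239) = 239 − 1 = 238.
Multiply: 2 · 10 · 2028 · 40 · 238 = 386131200.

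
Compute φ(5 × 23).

88

φ(5) = 5 − 1 = 4.
φ(23) = 23 − 1 = 22.
φ(115) = 4 × 22 = 88.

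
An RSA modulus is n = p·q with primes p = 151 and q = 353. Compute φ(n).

52800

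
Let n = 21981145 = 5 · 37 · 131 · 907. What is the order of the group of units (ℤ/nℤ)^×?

φ(5) = 5 − 1 = 4.
φ(37) = 37 − 1 = 36.
φ(131) = 131 − 1 = 130.
φ(907) = 907 − 1 = 906.
Multiply: 4 · 36 · 130 · 906 = 16960320.

16960320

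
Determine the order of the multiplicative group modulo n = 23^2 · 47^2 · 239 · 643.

φ(23^2) = 23^2 − 23^1 = 529 − 23 = 506.
φ(47^2) = 47^2 − 47^1 = 2209 − 47 = 2162.
φ(239) = 239 − 1 = 238.
φ(643) = 643 − 1 = 642.
φ(179580948797) = 506 × 2162 × 238 × 642 = 167154545712.

167154545712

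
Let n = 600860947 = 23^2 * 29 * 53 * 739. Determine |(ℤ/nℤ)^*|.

φ(23^2) = 23^1·(23−1) = 23·22 = 506.
φ(29) = 29 − 1 = 28.
φ(53) = 53 − 1 = 52.
φ(739) = 739 − 1 = 738.
φ(600860947) = 506 × 28 × 52 × 738 = 543711168.

543711168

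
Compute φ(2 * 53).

φ(106) = 106 · (1 − 1/2) · (1 − 1/53)
       = 106 · 52/106 = 52.

52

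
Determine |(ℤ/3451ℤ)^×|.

2688

First factor: 3451 = 7 * 17 * 29.
φ(3451) = 3451 · (1 − 1/7) · (1 − 1/17) · (1 − 1/29)
       = 3451 · 2688/3451 = 2688.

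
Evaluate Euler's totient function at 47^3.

101614

φ(47^3) = 47^2·(47−1) = 2209·46 = 101614.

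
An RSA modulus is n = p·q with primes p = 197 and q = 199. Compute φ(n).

φ(197) = 197 − 1 = 196.
φ(199) = 199 − 1 = 198.
Since φ is multiplicative, φ(39203) = 196 · 198 = 38808.

38808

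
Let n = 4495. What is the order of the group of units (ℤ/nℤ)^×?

Factor 4495: 4495 = 5 × 29 × 31.
φ(5) = 5 − 1 = 4.
φ(29) = 29 − 1 = 28.
φ(31) = 31 − 1 = 30.
Multiply: 4 · 28 · 30 = 3360.

3360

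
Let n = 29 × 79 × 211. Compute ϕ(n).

φ(483401) = 483401 · (1 − 1/29) · (1 − 1/79) · (1 − 1/211)
       = 483401 · 458640/483401 = 458640.

458640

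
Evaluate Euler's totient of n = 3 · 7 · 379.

4536

φ(3) = 3 − 1 = 2.
φ(7) = 7 − 1 = 6.
φ(379) = 379 − 1 = 378.
Multiply: 2 · 6 · 378 = 4536.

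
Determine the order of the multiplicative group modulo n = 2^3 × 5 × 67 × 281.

295680

φ(2^3) = 2^2·(2−1) = 4·1 = 4.
φ(5) = 5 − 1 = 4.
φ(67) = 67 − 1 = 66.
φ(281) = 281 − 1 = 280.
Since φ is multiplicative, φ(753080) = 4 · 4 · 66 · 280 = 295680.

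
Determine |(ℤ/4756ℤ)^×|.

2240

Prime factorization: 4756 = 2^2 · 29 · 41.
φ(2^2) = 2^1·(2−1) = 2·1 = 2.
φ(29) = 29 − 1 = 28.
φ(41) = 41 − 1 = 40.
φ(4756) = 2 × 28 × 40 = 2240.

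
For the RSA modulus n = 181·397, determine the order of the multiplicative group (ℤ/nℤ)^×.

φ(71857) = 71857 · (1 − 1/181) · (1 − 1/397)
       = 71857 · 71280/71857 = 71280.

71280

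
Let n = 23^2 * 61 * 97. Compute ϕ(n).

2914560

φ(3130093) = 3130093 · (1 − 1/23) · (1 − 1/61) · (1 − 1/97)
       = 3130093 · 126720/136091 = 2914560.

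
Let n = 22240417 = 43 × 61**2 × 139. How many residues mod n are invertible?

21213360

φ(43) = 43 − 1 = 42.
φ(61^2) = 61^1·(61−1) = 61·60 = 3660.
φ(139) = 139 − 1 = 138.
Multiply: 42 · 3660 · 138 = 21213360.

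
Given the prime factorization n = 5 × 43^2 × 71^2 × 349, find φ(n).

φ(16264811705) = 16264811705 · (1 − 1/5) · (1 − 1/43) · (1 − 1/71) · (1 − 1/349)
       = 16264811705 · 4092480/5327485 = 12494341440.

12494341440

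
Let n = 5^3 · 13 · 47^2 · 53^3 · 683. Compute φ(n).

258449914694400

φ(5^3) = 5^2·(5−1) = 25·4 = 100.
φ(13) = 13 − 1 = 12.
φ(47^2) = 47^2 − 47^1 = 2209 − 47 = 2162.
φ(53^3) = 53^2·(53−1) = 2809·52 = 146068.
φ(683) = 683 − 1 = 682.
Multiply: 100 · 12 · 2162 · 146068 · 682 = 258449914694400.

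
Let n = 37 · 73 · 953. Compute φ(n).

φ(2574053) = 2574053 · (1 − 1/37) · (1 − 1/73) · (1 − 1/953)
       = 2574053 · 2467584/2574053 = 2467584.

2467584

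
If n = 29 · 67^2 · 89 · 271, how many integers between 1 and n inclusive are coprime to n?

φ(29) = 29 − 1 = 28.
φ(67^2) = 67^1·(67−1) = 67·66 = 4422.
φ(89) = 89 − 1 = 88.
φ(271) = 271 − 1 = 270.
Since φ is multiplicative, φ(3139835539) = 28 · 4422 · 88 · 270 = 2941868160.

2941868160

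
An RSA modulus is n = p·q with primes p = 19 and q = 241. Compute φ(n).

4320

φ(19) = 19 − 1 = 18.
φ(241) = 241 − 1 = 240.
Multiply: 18 · 240 = 4320.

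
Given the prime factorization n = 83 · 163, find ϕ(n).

13284

φ(13529) = 13529 · (1 − 1/83) · (1 − 1/163)
       = 13529 · 13284/13529 = 13284.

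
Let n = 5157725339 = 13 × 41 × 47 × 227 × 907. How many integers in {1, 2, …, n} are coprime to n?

φ(13) = 13 − 1 = 12.
φ(41) = 41 − 1 = 40.
φ(47) = 47 − 1 = 46.
φ(227) = 227 − 1 = 226.
φ(907) = 907 − 1 = 906.
φ(5157725339) = 12 × 40 × 46 × 226 × 906 = 4521012480.

4521012480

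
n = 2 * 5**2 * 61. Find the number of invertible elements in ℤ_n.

1200

φ(3050) = 3050 · (1 − 1/2) · (1 − 1/5) · (1 − 1/61)
       = 3050 · 240/610 = 1200.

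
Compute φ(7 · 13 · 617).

φ(56147) = 56147 · (1 − 1/7) · (1 − 1/13) · (1 − 1/617)
       = 56147 · 44352/56147 = 44352.

44352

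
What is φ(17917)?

15840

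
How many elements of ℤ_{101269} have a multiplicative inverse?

76032

Prime factorization: 101269 = 7 * 17 * 23 * 37.
φ(7) = 7 − 1 = 6.
φ(17) = 17 − 1 = 16.
φ(23) = 23 − 1 = 22.
φ(37) = 37 − 1 = 36.
Multiply: 6 · 16 · 22 · 36 = 76032.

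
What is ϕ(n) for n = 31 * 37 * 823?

φ(943981) = 943981 · (1 − 1/31) · (1 − 1/37) · (1 − 1/823)
       = 943981 · 887760/943981 = 887760.

887760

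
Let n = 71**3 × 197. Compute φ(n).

69162520

φ(70508467) = 70508467 · (1 − 1/71) · (1 − 1/197)
       = 70508467 · 13720/13987 = 69162520.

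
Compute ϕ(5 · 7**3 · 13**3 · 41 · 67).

φ(10350297685) = 10350297685 · (1 − 1/5) · (1 − 1/7) · (1 − 1/13) · (1 − 1/41) · (1 − 1/67)
       = 10350297685 · 760320/1249885 = 6296209920.

6296209920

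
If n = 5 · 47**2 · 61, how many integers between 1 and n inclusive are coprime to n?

518880

φ(5) = 5 − 1 = 4.
φ(47^2) = 47^1·(47−1) = 47·46 = 2162.
φ(61) = 61 − 1 = 60.
φ(673745) = 4 × 2162 × 60 = 518880.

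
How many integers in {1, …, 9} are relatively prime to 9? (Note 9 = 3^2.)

6

φ(9) = 9 · (1 − 1/3)
       = 9 · 2/3 = 6.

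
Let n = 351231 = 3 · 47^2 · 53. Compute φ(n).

φ(3) = 3 − 1 = 2.
φ(47^2) = 47^1·(47−1) = 47·46 = 2162.
φ(53) = 53 − 1 = 52.
φ(351231) = 2 × 2162 × 52 = 224848.

224848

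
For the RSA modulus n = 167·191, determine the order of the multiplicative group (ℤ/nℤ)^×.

31540

φ(pq) = (p−1)(q−1) = 166 · 190 = 31540.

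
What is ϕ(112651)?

83160

112651 = 7^2 × 11^2 × 19.
φ(112651) = 112651 · (1 − 1/7) · (1 − 1/11) · (1 − 1/19)
       = 112651 · 1080/1463 = 83160.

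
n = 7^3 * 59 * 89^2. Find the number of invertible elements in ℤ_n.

133551264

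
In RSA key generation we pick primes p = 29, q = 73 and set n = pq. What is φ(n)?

φ(29) = 29 − 1 = 28.
φ(73) = 73 − 1 = 72.
φ(2117) = 28 × 72 = 2016.

2016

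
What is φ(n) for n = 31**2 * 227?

210180

φ(218147) = 218147 · (1 − 1/31) · (1 − 1/227)
       = 218147 · 6780/7037 = 210180.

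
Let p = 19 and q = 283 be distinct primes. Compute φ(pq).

φ(19) = 19 − 1 = 18.
φ(283) = 283 − 1 = 282.
Since φ is multiplicative, φ(5377) = 18 · 282 = 5076.

5076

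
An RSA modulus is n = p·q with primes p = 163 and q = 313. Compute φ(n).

50544

For distinct primes, φ(pq) = (p−1)(q−1) = 162 × 312 = 50544.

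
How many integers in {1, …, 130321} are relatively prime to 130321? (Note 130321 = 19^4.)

123462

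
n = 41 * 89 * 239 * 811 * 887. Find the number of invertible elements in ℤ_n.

φ(41) = 41 − 1 = 40.
φ(89) = 89 − 1 = 88.
φ(239) = 239 − 1 = 238.
φ(811) = 811 − 1 = 810.
φ(887) = 887 − 1 = 886.
φ(627359152627) = 40 × 88 × 238 × 810 × 886 = 601226841600.

601226841600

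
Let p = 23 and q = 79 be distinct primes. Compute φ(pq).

φ(n) = (p − 1)(q − 1) = (23−1)(79−1) = 22·78 = 1716.

1716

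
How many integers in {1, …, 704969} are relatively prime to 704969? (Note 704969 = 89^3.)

φ(89^3) = 89^3 − 89^2 = 704969 − 7921 = 697048.

697048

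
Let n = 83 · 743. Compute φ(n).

φ(61669) = 61669 · (1 − 1/83) · (1 − 1/743)
       = 61669 · 60844/61669 = 60844.

60844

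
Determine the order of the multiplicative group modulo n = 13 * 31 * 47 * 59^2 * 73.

4080119040

φ(13) = 13 − 1 = 12.
φ(31) = 31 − 1 = 30.
φ(47) = 47 − 1 = 46.
φ(59^2) = 59^2 − 59^1 = 3481 − 59 = 3422.
φ(73) = 73 − 1 = 72.
φ(4813154333) = 12 × 30 × 46 × 3422 × 72 = 4080119040.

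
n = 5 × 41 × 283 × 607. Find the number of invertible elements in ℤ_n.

27342720

φ(5) = 5 − 1 = 4.
φ(41) = 41 − 1 = 40.
φ(283) = 283 − 1 = 282.
φ(607) = 607 − 1 = 606.
Multiply: 4 · 40 · 282 · 606 = 27342720.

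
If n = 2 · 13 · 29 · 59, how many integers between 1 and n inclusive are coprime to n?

φ(44486) = 44486 · (1 − 1/2) · (1 − 1/13) · (1 − 1/29) · (1 − 1/59)
       = 44486 · 19488/44486 = 19488.

19488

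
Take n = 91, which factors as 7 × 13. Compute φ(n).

φ(91) = 91 · (1 − 1/7) · (1 − 1/13)
       = 91 · 72/91 = 72.

72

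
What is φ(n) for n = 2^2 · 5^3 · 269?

φ(2^2) = 2^2 − 2^1 = 4 − 2 = 2.
φ(5^3) = 5^2·(5−1) = 25·4 = 100.
φ(269) = 269 − 1 = 268.
Multiply: 2 · 100 · 268 = 53600.

53600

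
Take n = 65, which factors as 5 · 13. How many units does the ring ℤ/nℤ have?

48

φ(65) = 65 · (1 − 1/5) · (1 − 1/13)
       = 65 · 48/65 = 48.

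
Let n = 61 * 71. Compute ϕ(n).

φ(61) = 61 − 1 = 60.
φ(71) = 71 − 1 = 70.
φ(4331) = 60 × 70 = 4200.

4200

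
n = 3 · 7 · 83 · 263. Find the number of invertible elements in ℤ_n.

257808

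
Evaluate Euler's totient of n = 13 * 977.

φ(13) = 13 − 1 = 12.
φ(977) = 977 − 1 = 976.
Multiply: 12 · 976 = 11712.

11712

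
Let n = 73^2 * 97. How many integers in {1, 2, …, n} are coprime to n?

504576

φ(516913) = 516913 · (1 − 1/73) · (1 − 1/97)
       = 516913 · 6912/7081 = 504576.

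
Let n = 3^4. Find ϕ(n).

φ(3^4) = 3^4 − 3^3 = 81 − 27 = 54.

54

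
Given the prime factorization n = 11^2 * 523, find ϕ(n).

φ(11^2) = 11^1·(11−1) = 11·10 = 110.
φ(523) = 523 − 1 = 522.
Since φ is multiplicative, φ(63283) = 110 · 522 = 57420.

57420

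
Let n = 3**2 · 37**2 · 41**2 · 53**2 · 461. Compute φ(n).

16616378188800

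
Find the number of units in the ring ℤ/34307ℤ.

26208

34307 = 7 · 13^2 · 29.
φ(7) = 7 − 1 = 6.
φ(13^2) = 13^2 − 13^1 = 169 − 13 = 156.
φ(29) = 29 − 1 = 28.
Since φ is multiplicative, φ(34307) = 6 · 156 · 28 = 26208.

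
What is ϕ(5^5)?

2500

φ(3125) = 3125 · (1 − 1/5)
       = 3125 · 4/5 = 2500.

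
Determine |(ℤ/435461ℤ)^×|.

435461 = 13 * 19 * 41 * 43.
φ(435461) = 435461 · (1 − 1/13) · (1 − 1/19) · (1 − 1/41) · (1 − 1/43)
       = 435461 · 362880/435461 = 362880.

362880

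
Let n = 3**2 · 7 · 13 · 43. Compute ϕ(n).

18144

φ(3^2) = 3^2 − 3^1 = 9 − 3 = 6.
φ(7) = 7 − 1 = 6.
φ(13) = 13 − 1 = 12.
φ(43) = 43 − 1 = 42.
Since φ is multiplicative, φ(35217) = 6 · 6 · 12 · 42 = 18144.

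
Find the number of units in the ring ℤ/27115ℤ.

Factor 27115: 27115 = 5 · 11 · 17 · 29.
φ(5) = 5 − 1 = 4.
φ(11) = 11 − 1 = 10.
φ(17) = 17 − 1 = 16.
φ(29) = 29 − 1 = 28.
φ(27115) = 4 × 10 × 16 × 28 = 17920.

17920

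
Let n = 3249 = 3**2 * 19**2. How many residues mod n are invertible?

φ(3^2) = 3^2 − 3^1 = 9 − 3 = 6.
φ(19^2) = 19^2 − 19^1 = 361 − 19 = 342.
Multiply: 6 · 342 = 2052.

2052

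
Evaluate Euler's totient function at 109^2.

11772

φ(11881) = 11881 · (1 − 1/109)
       = 11881 · 108/109 = 11772.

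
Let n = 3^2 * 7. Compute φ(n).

36

φ(63) = 63 · (1 − 1/3) · (1 − 1/7)
       = 63 · 12/21 = 36.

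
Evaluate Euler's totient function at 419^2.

175142

φ(175561) = 175561 · (1 − 1/419)
       = 175561 · 418/419 = 175142.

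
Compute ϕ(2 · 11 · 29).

φ(638) = 638 · (1 − 1/2) · (1 − 1/11) · (1 − 1/29)
       = 638 · 280/638 = 280.

280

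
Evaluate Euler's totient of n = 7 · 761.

4560

φ(7) = 7 − 1 = 6.
φ(761) = 761 − 1 = 760.
Multiply: 6 · 760 = 4560.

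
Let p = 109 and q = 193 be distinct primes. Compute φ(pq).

20736

φ(n) = (p − 1)(q − 1) = (109−1)(193−1) = 108·192 = 20736.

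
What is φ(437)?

Prime factorization: 437 = 19 * 23.
φ(19) = 19 − 1 = 18.
φ(23) = 23 − 1 = 22.
φ(437) = 18 × 22 = 396.

396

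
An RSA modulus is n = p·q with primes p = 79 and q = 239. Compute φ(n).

For distinct primes, φ(pq) = (p−1)(q−1) = 78 × 238 = 18564.

18564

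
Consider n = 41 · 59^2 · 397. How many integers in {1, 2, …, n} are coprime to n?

φ(56660237) = 56660237 · (1 − 1/41) · (1 − 1/59) · (1 − 1/397)
       = 56660237 · 918720/960343 = 54204480.

54204480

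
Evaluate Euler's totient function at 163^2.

26406

φ(26569) = 26569 · (1 − 1/163)
       = 26569 · 162/163 = 26406.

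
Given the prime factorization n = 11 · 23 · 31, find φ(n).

φ(7843) = 7843 · (1 − 1/11) · (1 − 1/23) · (1 − 1/31)
       = 7843 · 6600/7843 = 6600.

6600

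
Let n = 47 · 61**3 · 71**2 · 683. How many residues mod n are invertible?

φ(47) = 47 − 1 = 46.
φ(61^3) = 61^3 − 61^2 = 226981 − 3721 = 223260.
φ(71^2) = 71^2 − 71^1 = 5041 − 71 = 4970.
φ(683) = 683 − 1 = 682.
Multiply: 46 · 223260 · 4970 · 682 = 34810440218400.

34810440218400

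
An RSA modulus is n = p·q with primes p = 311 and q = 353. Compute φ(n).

109120

φ(n) = (p − 1)(q − 1) = (311−1)(353−1) = 310·352 = 109120.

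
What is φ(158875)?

120000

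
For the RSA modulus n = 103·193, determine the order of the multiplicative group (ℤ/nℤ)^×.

19584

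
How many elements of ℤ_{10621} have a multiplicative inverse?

First factor: 10621 = 13 * 19 * 43.
φ(13) = 13 − 1 = 12.
φ(19) = 19 − 1 = 18.
φ(43) = 43 − 1 = 42.
Multiply: 12 · 18 · 42 = 9072.

9072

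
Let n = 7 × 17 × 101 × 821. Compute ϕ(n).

7872000

φ(9867599) = 9867599 · (1 − 1/7) · (1 − 1/17) · (1 − 1/101) · (1 − 1/821)
       = 9867599 · 7872000/9867599 = 7872000.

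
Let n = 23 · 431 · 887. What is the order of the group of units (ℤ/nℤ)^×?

φ(8792831) = 8792831 · (1 − 1/23) · (1 − 1/431) · (1 − 1/887)
       = 8792831 · 8381560/8792831 = 8381560.

8381560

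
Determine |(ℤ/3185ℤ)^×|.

2016

First factor: 3185 = 5 * 7**2 * 13.
φ(3185) = 3185 · (1 − 1/5) · (1 − 1/7) · (1 − 1/13)
       = 3185 · 288/455 = 2016.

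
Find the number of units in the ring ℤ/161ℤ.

132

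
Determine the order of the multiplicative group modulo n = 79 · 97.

7488

φ(79) = 79 − 1 = 78.
φ(97) = 97 − 1 = 96.
Since φ is multiplicative, φ(7663) = 78 · 96 = 7488.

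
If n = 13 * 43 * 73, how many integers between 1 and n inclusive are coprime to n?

φ(40807) = 40807 · (1 − 1/13) · (1 − 1/43) · (1 − 1/73)
       = 40807 · 36288/40807 = 36288.

36288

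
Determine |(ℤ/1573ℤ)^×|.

1573 = 11**2 × 13.
φ(1573) = 1573 · (1 − 1/11) · (1 − 1/13)
       = 1573 · 120/143 = 1320.

1320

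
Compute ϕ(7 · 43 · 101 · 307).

φ(7) = 7 − 1 = 6.
φ(43) = 43 − 1 = 42.
φ(101) = 101 − 1 = 100.
φ(307) = 307 − 1 = 306.
Multiply: 6 · 42 · 100 · 306 = 7711200.

7711200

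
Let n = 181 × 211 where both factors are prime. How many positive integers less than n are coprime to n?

For distinct primes, φ(pq) = (p−1)(q−1) = 180 × 210 = 37800.

37800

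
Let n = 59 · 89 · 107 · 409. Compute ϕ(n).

φ(59) = 59 − 1 = 58.
φ(89) = 89 − 1 = 88.
φ(107) = 107 − 1 = 106.
φ(409) = 409 − 1 = 408.
Multiply: 58 · 88 · 106 · 408 = 220737792.

220737792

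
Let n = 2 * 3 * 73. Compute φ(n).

144

φ(2) = 2 − 1 = 1.
φ(3) = 3 − 1 = 2.
φ(73) = 73 − 1 = 72.
Multiply: 1 · 2 · 72 = 144.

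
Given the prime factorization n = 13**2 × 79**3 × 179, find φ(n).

13517406864

φ(13^2) = 13^1·(13−1) = 13·12 = 156.
φ(79^3) = 79^3 − 79^2 = 493039 − 6241 = 486798.
φ(179) = 179 − 1 = 178.
φ(14914922789) = 156 × 486798 × 178 = 13517406864.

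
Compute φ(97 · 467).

44736

φ(45299) = 45299 · (1 − 1/97) · (1 − 1/467)
       = 45299 · 44736/45299 = 44736.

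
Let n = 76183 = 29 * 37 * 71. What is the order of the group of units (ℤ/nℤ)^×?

70560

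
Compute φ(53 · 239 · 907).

φ(11488969) = 11488969 · (1 − 1/53) · (1 − 1/239) · (1 − 1/907)
       = 11488969 · 11212656/11488969 = 11212656.

11212656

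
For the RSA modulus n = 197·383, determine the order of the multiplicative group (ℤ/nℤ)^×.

φ(n) = (p − 1)(q − 1) = (197−1)(383−1) = 196·382 = 74872.

74872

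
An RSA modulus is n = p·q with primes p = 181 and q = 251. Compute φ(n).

45000

φ(pq) = (p−1)(q−1) = 180 · 250 = 45000.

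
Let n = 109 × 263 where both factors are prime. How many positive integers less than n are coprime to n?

φ(109) = 109 − 1 = 108.
φ(263) = 263 − 1 = 262.
φ(28667) = 108 × 262 = 28296.

28296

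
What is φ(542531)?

First factor: 542531 = 11 * 31 * 37 * 43.
φ(11) = 11 − 1 = 10.
φ(31) = 31 − 1 = 30.
φ(37) = 37 − 1 = 36.
φ(43) = 43 − 1 = 42.
Multiply: 10 · 30 · 36 · 42 = 453600.

453600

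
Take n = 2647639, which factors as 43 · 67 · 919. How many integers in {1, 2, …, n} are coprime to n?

φ(2647639) = 2647639 · (1 − 1/43) · (1 − 1/67) · (1 − 1/919)
       = 2647639 · 2544696/2647639 = 2544696.

2544696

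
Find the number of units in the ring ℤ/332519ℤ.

272160

Factor 332519: 332519 = 11 · 19 · 37 · 43.
φ(332519) = 332519 · (1 − 1/11) · (1 − 1/19) · (1 − 1/37) · (1 − 1/43)
       = 332519 · 272160/332519 = 272160.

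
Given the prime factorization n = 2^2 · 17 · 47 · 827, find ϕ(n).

φ(2643092) = 2643092 · (1 − 1/2) · (1 − 1/17) · (1 − 1/47) · (1 − 1/827)
       = 2643092 · 607936/1321546 = 1215872.

1215872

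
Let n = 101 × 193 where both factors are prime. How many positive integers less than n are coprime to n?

φ(n) = (p − 1)(q − 1) = (101−1)(193−1) = 100·192 = 19200.

19200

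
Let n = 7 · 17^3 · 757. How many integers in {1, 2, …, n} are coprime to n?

20974464

φ(26033987) = 26033987 · (1 − 1/7) · (1 − 1/17) · (1 − 1/757)
       = 26033987 · 72576/90083 = 20974464.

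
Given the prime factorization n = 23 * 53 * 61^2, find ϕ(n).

φ(23) = 23 − 1 = 22.
φ(53) = 53 − 1 = 52.
φ(61^2) = 61^1·(61−1) = 61·60 = 3660.
φ(4535899) = 22 × 52 × 3660 = 4187040.

4187040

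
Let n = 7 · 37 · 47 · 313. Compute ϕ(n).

φ(7) = 7 − 1 = 6.
φ(37) = 37 − 1 = 36.
φ(47) = 47 − 1 = 46.
φ(313) = 313 − 1 = 312.
Multiply: 6 · 36 · 46 · 312 = 3100032.

3100032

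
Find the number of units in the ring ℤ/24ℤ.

8

Prime factorization: 24 = 2**3 · 3.
φ(24) = 24 · (1 − 1/2) · (1 − 1/3)
       = 24 · 2/6 = 8.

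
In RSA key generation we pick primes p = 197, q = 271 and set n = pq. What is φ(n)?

52920

For distinct primes, φ(pq) = (p−1)(q−1) = 196 × 270 = 52920.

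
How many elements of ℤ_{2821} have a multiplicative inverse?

Prime factorization: 2821 = 7 * 13 * 31.
φ(2821) = 2821 · (1 − 1/7) · (1 − 1/13) · (1 − 1/31)
       = 2821 · 2160/2821 = 2160.

2160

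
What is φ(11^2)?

110

φ(121) = 121 · (1 − 1/11)
       = 121 · 10/11 = 110.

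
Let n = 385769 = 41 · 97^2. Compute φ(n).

φ(41) = 41 − 1 = 40.
φ(97^2) = 97^2 − 97^1 = 9409 − 97 = 9312.
Since φ is multiplicative, φ(385769) = 40 · 9312 = 372480.

372480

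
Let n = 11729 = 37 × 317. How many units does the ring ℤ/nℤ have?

11376

φ(11729) = 11729 · (1 − 1/37) · (1 − 1/317)
       = 11729 · 11376/11729 = 11376.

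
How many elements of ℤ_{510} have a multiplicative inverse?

128

Factor 510: 510 = 2 × 3 × 5 × 17.
φ(2) = 2 − 1 = 1.
φ(3) = 3 − 1 = 2.
φ(5) = 5 − 1 = 4.
φ(17) = 17 − 1 = 16.
φ(510) = 1 × 2 × 4 × 16 = 128.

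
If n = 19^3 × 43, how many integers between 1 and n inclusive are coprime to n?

272916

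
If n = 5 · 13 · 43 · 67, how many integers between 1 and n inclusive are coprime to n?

133056

φ(5) = 5 − 1 = 4.
φ(13) = 13 − 1 = 12.
φ(43) = 43 − 1 = 42.
φ(67) = 67 − 1 = 66.
φ(187265) = 4 × 12 × 42 × 66 = 133056.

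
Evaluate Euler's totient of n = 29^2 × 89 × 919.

φ(68786231) = 68786231 · (1 − 1/29) · (1 − 1/89) · (1 − 1/919)
       = 68786231 · 2261952/2371939 = 65596608.

65596608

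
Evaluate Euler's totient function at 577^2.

φ(332929) = 332929 · (1 − 1/577)
       = 332929 · 576/577 = 332352.

332352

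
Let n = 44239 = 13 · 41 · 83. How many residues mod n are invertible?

φ(44239) = 44239 · (1 − 1/13) · (1 − 1/41) · (1 − 1/83)
       = 44239 · 39360/44239 = 39360.

39360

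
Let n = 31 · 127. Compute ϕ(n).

φ(31) = 31 − 1 = 30.
φ(127) = 127 − 1 = 126.
Multiply: 30 · 126 = 3780.

3780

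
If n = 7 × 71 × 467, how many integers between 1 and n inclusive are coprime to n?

φ(232099) = 232099 · (1 − 1/7) · (1 − 1/71) · (1 − 1/467)
       = 232099 · 195720/232099 = 195720.

195720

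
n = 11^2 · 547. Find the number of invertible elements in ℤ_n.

60060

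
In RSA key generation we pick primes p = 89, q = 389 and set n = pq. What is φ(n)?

φ(pq) = (p−1)(q−1) = 88 · 388 = 34144.

34144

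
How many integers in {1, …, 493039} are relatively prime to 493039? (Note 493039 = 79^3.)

φ(79^3) = 79^2·(79−1) = 6241·78 = 486798.

486798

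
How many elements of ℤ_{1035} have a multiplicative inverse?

First factor: 1035 = 3^2 · 5 · 23.
φ(1035) = 1035 · (1 − 1/3) · (1 − 1/5) · (1 − 1/23)
       = 1035 · 176/345 = 528.

528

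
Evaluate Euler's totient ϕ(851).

First factor: 851 = 23 * 37.
φ(851) = 851 · (1 − 1/23) · (1 − 1/37)
       = 851 · 792/851 = 792.

792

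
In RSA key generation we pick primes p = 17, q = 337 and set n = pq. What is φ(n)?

φ(17) = 17 − 1 = 16.
φ(337) = 337 − 1 = 336.
Since φ is multiplicative, φ(5729) = 16 · 336 = 5376.

5376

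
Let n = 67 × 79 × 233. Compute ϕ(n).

1194336

φ(1233269) = 1233269 · (1 − 1/67) · (1 − 1/79) · (1 − 1/233)
       = 1233269 · 1194336/1233269 = 1194336.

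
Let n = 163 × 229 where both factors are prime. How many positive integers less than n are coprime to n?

36936

φ(37327) = 37327 · (1 − 1/163) · (1 − 1/229)
       = 37327 · 36936/37327 = 36936.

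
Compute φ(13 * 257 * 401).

φ(13) = 13 − 1 = 12.
φ(257) = 257 − 1 = 256.
φ(401) = 401 − 1 = 400.
φ(1339741) = 12 × 256 × 400 = 1228800.

1228800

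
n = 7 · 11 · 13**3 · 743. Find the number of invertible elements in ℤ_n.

φ(7) = 7 − 1 = 6.
φ(11) = 11 − 1 = 10.
φ(13^3) = 13^3 − 13^2 = 2197 − 169 = 2028.
φ(743) = 743 − 1 = 742.
Multiply: 6 · 10 · 2028 · 742 = 90286560.

90286560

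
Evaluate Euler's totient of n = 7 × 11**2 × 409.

269280

φ(346423) = 346423 · (1 − 1/7) · (1 − 1/11) · (1 − 1/409)
       = 346423 · 24480/31493 = 269280.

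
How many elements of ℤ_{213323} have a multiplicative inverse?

184800

Prime factorization: 213323 = 11^2 × 41 × 43.
φ(11^2) = 11^2 − 11^1 = 121 − 11 = 110.
φ(41) = 41 − 1 = 40.
φ(43) = 43 − 1 = 42.
Multiply: 110 · 40 · 42 = 184800.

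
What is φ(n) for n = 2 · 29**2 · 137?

110432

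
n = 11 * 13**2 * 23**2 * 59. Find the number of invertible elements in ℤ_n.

45782880

φ(11) = 11 − 1 = 10.
φ(13^2) = 13^2 − 13^1 = 169 − 13 = 156.
φ(23^2) = 23^1·(23−1) = 23·22 = 506.
φ(59) = 59 − 1 = 58.
φ(58021249) = 10 × 156 × 506 × 58 = 45782880.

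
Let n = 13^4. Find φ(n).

φ(13^4) = 13^4 − 13^3 = 28561 − 2197 = 26364.

26364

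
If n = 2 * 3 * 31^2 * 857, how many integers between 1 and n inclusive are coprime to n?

1592160

φ(2) = 2 − 1 = 1.
φ(3) = 3 − 1 = 2.
φ(31^2) = 31^2 − 31^1 = 961 − 31 = 930.
φ(857) = 857 − 1 = 856.
Since φ is multiplicative, φ(4941462) = 1 · 2 · 930 · 856 = 1592160.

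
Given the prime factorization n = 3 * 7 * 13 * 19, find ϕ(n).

2592

φ(5187) = 5187 · (1 − 1/3) · (1 − 1/7) · (1 − 1/13) · (1 − 1/19)
       = 5187 · 2592/5187 = 2592.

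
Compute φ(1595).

1120

Prime factorization: 1595 = 5 × 11 × 29.
φ(1595) = 1595 · (1 − 1/5) · (1 − 1/11) · (1 − 1/29)
       = 1595 · 1120/1595 = 1120.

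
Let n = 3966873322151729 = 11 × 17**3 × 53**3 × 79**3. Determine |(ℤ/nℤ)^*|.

3287923418607360

φ(3966873322151729) = 3966873322151729 · (1 − 1/11) · (1 − 1/17) · (1 − 1/53) · (1 − 1/79)
       = 3966873322151729 · 648960/782969 = 3287923418607360.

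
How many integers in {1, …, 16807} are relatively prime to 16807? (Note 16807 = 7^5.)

14406

φ(16807) = 16807 · (1 − 1/7)
       = 16807 · 6/7 = 14406.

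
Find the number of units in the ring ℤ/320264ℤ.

320264 = 2**3 · 7**2 · 19 · 43.
φ(2^3) = 2^3 − 2^2 = 8 − 4 = 4.
φ(7^2) = 7^1·(7−1) = 7·6 = 42.
φ(19) = 19 − 1 = 18.
φ(43) = 43 − 1 = 42.
φ(320264) = 4 × 42 × 18 × 42 = 127008.

127008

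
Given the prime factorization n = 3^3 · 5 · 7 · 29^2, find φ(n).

350784

φ(3^3) = 3^3 − 3^2 = 27 − 9 = 18.
φ(5) = 5 − 1 = 4.
φ(7) = 7 − 1 = 6.
φ(29^2) = 29^2 − 29^1 = 841 − 29 = 812.
Since φ is multiplicative, φ(794745) = 18 · 4 · 6 · 812 = 350784.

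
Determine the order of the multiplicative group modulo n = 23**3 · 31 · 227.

78905640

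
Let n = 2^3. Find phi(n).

4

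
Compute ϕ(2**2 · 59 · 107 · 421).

5164320

φ(2^2) = 2^2 − 2^1 = 4 − 2 = 2.
φ(59) = 59 − 1 = 58.
φ(107) = 107 − 1 = 106.
φ(421) = 421 − 1 = 420.
φ(10631092) = 2 × 58 × 106 × 420 = 5164320.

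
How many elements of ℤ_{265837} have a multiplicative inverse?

First factor: 265837 = 11^2 × 13^3.
φ(11^2) = 11^2 − 11^1 = 121 − 11 = 110.
φ(13^3) = 13^2·(13−1) = 169·12 = 2028.
Multiply: 110 · 2028 = 223080.

223080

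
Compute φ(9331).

First factor: 9331 = 7 × 31 × 43.
φ(7) = 7 − 1 = 6.
φ(31) = 31 − 1 = 30.
φ(43) = 43 − 1 = 42.
Multiply: 6 · 30 · 42 = 7560.

7560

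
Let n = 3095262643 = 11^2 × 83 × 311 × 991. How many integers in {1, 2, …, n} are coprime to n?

2768238000

φ(11^2) = 11^2 − 11^1 = 121 − 11 = 110.
φ(83) = 83 − 1 = 82.
φ(311) = 311 − 1 = 310.
φ(991) = 991 − 1 = 990.
Multiply: 110 · 82 · 310 · 990 = 2768238000.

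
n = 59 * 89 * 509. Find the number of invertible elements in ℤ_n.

2592832

φ(2672759) = 2672759 · (1 − 1/59) · (1 − 1/89) · (1 − 1/509)
       = 2672759 · 2592832/2672759 = 2592832.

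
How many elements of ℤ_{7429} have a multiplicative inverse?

6336

First factor: 7429 = 17 * 19 * 23.
φ(17) = 17 − 1 = 16.
φ(19) = 19 − 1 = 18.
φ(23) = 23 − 1 = 22.
φ(7429) = 16 × 18 × 22 = 6336.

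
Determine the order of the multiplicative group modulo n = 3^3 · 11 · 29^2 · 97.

14031360

φ(3^3) = 3^3 − 3^2 = 27 − 9 = 18.
φ(11) = 11 − 1 = 10.
φ(29^2) = 29^2 − 29^1 = 841 − 29 = 812.
φ(97) = 97 − 1 = 96.
Since φ is multiplicative, φ(24228369) = 18 · 10 · 812 · 96 = 14031360.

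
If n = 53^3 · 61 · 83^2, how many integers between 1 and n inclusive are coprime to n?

59648328480

φ(62562432833) = 62562432833 · (1 − 1/53) · (1 − 1/61) · (1 − 1/83)
       = 62562432833 · 255840/268339 = 59648328480.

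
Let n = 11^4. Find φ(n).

13310

φ(14641) = 14641 · (1 − 1/11)
       = 14641 · 10/11 = 13310.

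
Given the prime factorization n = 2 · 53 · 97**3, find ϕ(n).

φ(96743338) = 96743338 · (1 − 1/2) · (1 − 1/53) · (1 − 1/97)
       = 96743338 · 4992/10282 = 46969728.

46969728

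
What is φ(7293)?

3840

7293 = 3 · 11 · 13 · 17.
φ(3) = 3 − 1 = 2.
φ(11) = 11 − 1 = 10.
φ(13) = 13 − 1 = 12.
φ(17) = 17 − 1 = 16.
φ(7293) = 2 × 10 × 12 × 16 = 3840.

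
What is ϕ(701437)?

580800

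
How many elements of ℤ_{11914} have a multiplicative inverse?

First factor: 11914 = 2 · 7 · 23 · 37.
φ(2) = 2 − 1 = 1.
φ(7) = 7 − 1 = 6.
φ(23) = 23 − 1 = 22.
φ(37) = 37 − 1 = 36.
φ(11914) = 1 × 6 × 22 × 36 = 4752.

4752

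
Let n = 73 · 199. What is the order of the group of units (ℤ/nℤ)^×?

14256

φ(73) = 73 − 1 = 72.
φ(199) = 199 − 1 = 198.
φ(14527) = 72 × 198 = 14256.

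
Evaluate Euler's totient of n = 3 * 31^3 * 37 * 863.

1789305120

φ(3) = 3 − 1 = 2.
φ(31^3) = 31^2·(31−1) = 961·30 = 28830.
φ(37) = 37 − 1 = 36.
φ(863) = 863 − 1 = 862.
Multiply: 2 · 28830 · 36 · 862 = 1789305120.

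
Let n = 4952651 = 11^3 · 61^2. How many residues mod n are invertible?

4428600

φ(4952651) = 4952651 · (1 − 1/11) · (1 − 1/61)
       = 4952651 · 600/671 = 4428600.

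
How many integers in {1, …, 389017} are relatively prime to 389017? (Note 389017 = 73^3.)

φ(389017) = 389017 · (1 − 1/73)
       = 389017 · 72/73 = 383688.

383688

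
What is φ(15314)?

Factor 15314: 15314 = 2 · 13 · 19 · 31.
φ(2) = 2 − 1 = 1.
φ(13) = 13 − 1 = 12.
φ(19) = 19 − 1 = 18.
φ(31) = 31 − 1 = 30.
Since φ is multiplicative, φ(15314) = 1 · 12 · 18 · 30 = 6480.

6480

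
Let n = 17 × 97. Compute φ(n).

1536

φ(1649) = 1649 · (1 − 1/17) · (1 − 1/97)
       = 1649 · 1536/1649 = 1536.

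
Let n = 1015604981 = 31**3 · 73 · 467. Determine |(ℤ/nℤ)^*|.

967304160

φ(1015604981) = 1015604981 · (1 − 1/31) · (1 − 1/73) · (1 − 1/467)
       = 1015604981 · 1006560/1056821 = 967304160.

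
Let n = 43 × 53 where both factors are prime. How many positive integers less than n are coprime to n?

φ(43) = 43 − 1 = 42.
φ(53) = 53 − 1 = 52.
φ(2279) = 42 × 52 = 2184.

2184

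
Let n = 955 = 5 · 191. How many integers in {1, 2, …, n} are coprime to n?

760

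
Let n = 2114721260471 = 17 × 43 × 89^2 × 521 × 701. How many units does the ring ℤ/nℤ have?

φ(2114721260471) = 2114721260471 · (1 − 1/17) · (1 − 1/43) · (1 − 1/89) · (1 − 1/521) · (1 − 1/701)
       = 2114721260471 · 21525504000/23760913039 = 1915769856000.

1915769856000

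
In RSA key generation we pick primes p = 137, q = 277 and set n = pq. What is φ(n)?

For distinct primes, φ(pq) = (p−1)(q−1) = 136 × 276 = 37536.

37536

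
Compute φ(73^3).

383688

φ(73^3) = 73^3 − 73^2 = 389017 − 5329 = 383688.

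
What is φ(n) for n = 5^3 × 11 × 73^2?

φ(7327375) = 7327375 · (1 − 1/5) · (1 − 1/11) · (1 − 1/73)
       = 7327375 · 2880/4015 = 5256000.

5256000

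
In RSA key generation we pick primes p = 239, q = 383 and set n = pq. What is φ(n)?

φ(n) = (p − 1)(q − 1) = (239−1)(383−1) = 238·382 = 90916.

90916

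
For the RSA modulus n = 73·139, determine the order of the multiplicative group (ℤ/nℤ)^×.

9936

φ(73) = 73 − 1 = 72.
φ(139) = 139 − 1 = 138.
Since φ is multiplicative, φ(10147) = 72 · 138 = 9936.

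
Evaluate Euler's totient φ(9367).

9367 = 17 × 19 × 29.
φ(17) = 17 − 1 = 16.
φ(19) = 19 − 1 = 18.
φ(29) = 29 − 1 = 28.
Multiply: 16 · 18 · 28 = 8064.

8064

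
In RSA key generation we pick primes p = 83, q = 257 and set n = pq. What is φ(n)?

20992

For distinct primes, φ(pq) = (p−1)(q−1) = 82 × 256 = 20992.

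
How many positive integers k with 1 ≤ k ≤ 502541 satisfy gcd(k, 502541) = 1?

Factor 502541: 502541 = 13 × 29 × 31 × 43.
φ(13) = 13 − 1 = 12.
φ(29) = 29 − 1 = 28.
φ(31) = 31 − 1 = 30.
φ(43) = 43 − 1 = 42.
Since φ is multiplicative, φ(502541) = 12 · 28 · 30 · 42 = 423360.

423360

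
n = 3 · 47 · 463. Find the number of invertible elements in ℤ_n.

φ(65283) = 65283 · (1 − 1/3) · (1 − 1/47) · (1 − 1/463)
       = 65283 · 42504/65283 = 42504.

42504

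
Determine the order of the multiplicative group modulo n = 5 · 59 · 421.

97440

φ(124195) = 124195 · (1 − 1/5) · (1 − 1/59) · (1 − 1/421)
       = 124195 · 97440/124195 = 97440.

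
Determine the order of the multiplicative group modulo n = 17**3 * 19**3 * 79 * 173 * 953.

φ(17^3) = 17^3 − 17^2 = 4913 − 289 = 4624.
φ(19^3) = 19^2·(19−1) = 361·18 = 6498.
φ(79) = 79 − 1 = 78.
φ(173) = 173 − 1 = 172.
φ(953) = 953 − 1 = 952.
Multiply: 4624 · 6498 · 78 · 172 · 952 = 383758078040064.

383758078040064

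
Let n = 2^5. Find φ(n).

16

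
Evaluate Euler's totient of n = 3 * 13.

φ(3) = 3 − 1 = 2.
φ(13) = 13 − 1 = 12.
Multiply: 2 · 12 = 24.

24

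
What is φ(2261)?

Factor 2261: 2261 = 7 × 17 × 19.
φ(2261) = 2261 · (1 − 1/7) · (1 − 1/17) · (1 − 1/19)
       = 2261 · 1728/2261 = 1728.

1728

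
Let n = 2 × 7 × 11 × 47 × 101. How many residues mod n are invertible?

276000

φ(2) = 2 − 1 = 1.
φ(7) = 7 − 1 = 6.
φ(11) = 11 − 1 = 10.
φ(47) = 47 − 1 = 46.
φ(101) = 101 − 1 = 100.
φ(731038) = 1 × 6 × 10 × 46 × 100 = 276000.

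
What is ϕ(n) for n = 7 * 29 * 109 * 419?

7584192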